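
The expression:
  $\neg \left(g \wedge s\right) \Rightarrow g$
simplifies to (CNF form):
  $g$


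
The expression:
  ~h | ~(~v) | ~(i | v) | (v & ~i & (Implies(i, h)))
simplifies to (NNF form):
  v | ~h | ~i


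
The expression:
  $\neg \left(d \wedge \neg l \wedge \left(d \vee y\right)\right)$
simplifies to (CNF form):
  $l \vee \neg d$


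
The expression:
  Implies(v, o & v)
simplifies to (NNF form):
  o | ~v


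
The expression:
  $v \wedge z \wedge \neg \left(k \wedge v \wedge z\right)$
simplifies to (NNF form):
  $v \wedge z \wedge \neg k$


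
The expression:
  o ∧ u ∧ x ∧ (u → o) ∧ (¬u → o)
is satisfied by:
  {u: True, x: True, o: True}


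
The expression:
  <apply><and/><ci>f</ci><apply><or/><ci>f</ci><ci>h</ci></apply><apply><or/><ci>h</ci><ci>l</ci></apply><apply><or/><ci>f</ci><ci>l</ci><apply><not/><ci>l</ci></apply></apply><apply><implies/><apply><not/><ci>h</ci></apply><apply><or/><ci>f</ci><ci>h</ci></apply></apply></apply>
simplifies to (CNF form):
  <apply><and/><ci>f</ci><apply><or/><ci>h</ci><ci>l</ci></apply></apply>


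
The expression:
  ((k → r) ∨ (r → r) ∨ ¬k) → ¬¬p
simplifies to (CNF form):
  p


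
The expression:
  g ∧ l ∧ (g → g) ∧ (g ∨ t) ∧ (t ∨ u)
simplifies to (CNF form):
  g ∧ l ∧ (t ∨ u)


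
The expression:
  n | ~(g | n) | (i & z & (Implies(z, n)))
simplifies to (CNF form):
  n | ~g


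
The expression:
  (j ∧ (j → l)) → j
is always true.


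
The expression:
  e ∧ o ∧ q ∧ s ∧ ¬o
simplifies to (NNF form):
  False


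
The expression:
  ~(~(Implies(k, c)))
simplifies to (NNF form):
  c | ~k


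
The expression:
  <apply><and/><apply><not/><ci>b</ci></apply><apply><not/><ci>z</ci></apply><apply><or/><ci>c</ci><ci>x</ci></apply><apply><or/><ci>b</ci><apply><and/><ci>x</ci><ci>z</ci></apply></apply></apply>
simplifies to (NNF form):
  <false/>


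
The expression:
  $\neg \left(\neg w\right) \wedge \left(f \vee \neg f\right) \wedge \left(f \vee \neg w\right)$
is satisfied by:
  {w: True, f: True}


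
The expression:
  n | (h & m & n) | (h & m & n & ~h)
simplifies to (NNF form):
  n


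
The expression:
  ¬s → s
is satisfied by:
  {s: True}


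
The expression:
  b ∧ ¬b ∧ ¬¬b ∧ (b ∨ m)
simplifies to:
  False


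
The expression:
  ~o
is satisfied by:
  {o: False}


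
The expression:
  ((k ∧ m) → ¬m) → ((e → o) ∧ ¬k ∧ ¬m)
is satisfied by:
  {m: True, k: True, o: True, e: False}
  {m: True, k: True, e: False, o: False}
  {m: True, k: True, o: True, e: True}
  {m: True, k: True, e: True, o: False}
  {o: True, m: False, e: False, k: False}
  {m: False, e: False, o: False, k: False}
  {o: True, e: True, m: False, k: False}


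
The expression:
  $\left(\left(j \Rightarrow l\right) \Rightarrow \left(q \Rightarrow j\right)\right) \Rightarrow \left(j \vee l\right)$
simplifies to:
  $j \vee l \vee q$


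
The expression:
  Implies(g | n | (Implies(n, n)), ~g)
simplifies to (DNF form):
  ~g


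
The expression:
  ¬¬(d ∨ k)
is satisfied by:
  {d: True, k: True}
  {d: True, k: False}
  {k: True, d: False}


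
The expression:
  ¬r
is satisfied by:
  {r: False}


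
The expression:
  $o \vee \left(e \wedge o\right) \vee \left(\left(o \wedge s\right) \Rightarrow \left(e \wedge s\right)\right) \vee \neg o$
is always true.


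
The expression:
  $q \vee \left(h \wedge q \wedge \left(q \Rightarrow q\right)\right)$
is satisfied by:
  {q: True}


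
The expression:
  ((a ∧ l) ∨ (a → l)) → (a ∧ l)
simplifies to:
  a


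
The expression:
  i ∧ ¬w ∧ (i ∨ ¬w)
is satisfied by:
  {i: True, w: False}


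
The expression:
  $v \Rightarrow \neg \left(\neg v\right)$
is always true.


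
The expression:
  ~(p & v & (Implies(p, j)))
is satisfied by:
  {p: False, v: False, j: False}
  {j: True, p: False, v: False}
  {v: True, p: False, j: False}
  {j: True, v: True, p: False}
  {p: True, j: False, v: False}
  {j: True, p: True, v: False}
  {v: True, p: True, j: False}


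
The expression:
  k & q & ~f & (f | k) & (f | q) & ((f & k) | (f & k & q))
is never true.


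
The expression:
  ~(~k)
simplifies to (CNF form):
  k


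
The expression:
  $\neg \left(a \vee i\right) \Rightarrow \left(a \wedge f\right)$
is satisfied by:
  {i: True, a: True}
  {i: True, a: False}
  {a: True, i: False}


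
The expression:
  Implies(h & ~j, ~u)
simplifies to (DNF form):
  j | ~h | ~u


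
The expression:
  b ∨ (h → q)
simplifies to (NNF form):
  b ∨ q ∨ ¬h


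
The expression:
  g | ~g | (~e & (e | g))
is always true.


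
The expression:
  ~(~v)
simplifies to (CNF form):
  v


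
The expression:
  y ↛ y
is never true.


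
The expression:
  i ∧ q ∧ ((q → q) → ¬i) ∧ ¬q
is never true.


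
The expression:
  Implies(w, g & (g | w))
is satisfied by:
  {g: True, w: False}
  {w: False, g: False}
  {w: True, g: True}


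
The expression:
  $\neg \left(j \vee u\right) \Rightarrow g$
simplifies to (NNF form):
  $g \vee j \vee u$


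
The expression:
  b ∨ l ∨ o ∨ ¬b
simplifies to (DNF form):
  True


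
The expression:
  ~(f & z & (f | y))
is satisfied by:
  {z: False, f: False}
  {f: True, z: False}
  {z: True, f: False}


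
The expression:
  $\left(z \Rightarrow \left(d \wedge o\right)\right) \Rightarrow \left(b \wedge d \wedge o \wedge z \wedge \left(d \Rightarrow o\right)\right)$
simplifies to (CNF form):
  $z \wedge \left(b \vee \neg d \vee \neg o\right)$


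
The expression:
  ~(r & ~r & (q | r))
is always true.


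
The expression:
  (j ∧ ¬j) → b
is always true.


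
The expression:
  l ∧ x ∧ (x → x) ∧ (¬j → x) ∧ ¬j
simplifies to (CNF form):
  l ∧ x ∧ ¬j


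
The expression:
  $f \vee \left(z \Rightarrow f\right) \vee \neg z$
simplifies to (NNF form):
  $f \vee \neg z$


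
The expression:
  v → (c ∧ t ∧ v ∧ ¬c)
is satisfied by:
  {v: False}


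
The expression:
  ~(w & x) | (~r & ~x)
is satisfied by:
  {w: False, x: False}
  {x: True, w: False}
  {w: True, x: False}


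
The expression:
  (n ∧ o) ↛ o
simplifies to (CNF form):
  False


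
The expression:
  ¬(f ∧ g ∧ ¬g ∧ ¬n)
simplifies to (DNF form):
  True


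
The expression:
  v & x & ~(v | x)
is never true.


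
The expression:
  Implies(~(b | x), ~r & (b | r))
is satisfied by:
  {b: True, x: True}
  {b: True, x: False}
  {x: True, b: False}


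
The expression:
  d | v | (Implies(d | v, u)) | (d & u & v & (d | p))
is always true.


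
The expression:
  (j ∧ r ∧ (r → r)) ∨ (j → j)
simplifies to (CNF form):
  True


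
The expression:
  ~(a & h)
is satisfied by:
  {h: False, a: False}
  {a: True, h: False}
  {h: True, a: False}


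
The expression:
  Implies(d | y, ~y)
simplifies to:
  ~y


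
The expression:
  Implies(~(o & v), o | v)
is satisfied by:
  {o: True, v: True}
  {o: True, v: False}
  {v: True, o: False}


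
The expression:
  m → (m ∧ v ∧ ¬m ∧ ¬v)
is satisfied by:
  {m: False}


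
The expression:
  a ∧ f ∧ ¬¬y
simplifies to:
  a ∧ f ∧ y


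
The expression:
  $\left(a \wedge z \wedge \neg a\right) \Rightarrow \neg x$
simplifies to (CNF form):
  $\text{True}$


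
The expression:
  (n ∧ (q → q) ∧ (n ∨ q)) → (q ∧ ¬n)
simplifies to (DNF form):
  ¬n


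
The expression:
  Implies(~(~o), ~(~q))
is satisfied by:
  {q: True, o: False}
  {o: False, q: False}
  {o: True, q: True}


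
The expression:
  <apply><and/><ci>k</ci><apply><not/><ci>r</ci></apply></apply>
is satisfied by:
  {k: True, r: False}


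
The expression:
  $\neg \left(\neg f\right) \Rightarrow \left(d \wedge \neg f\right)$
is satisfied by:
  {f: False}


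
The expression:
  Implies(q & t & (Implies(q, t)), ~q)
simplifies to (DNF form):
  ~q | ~t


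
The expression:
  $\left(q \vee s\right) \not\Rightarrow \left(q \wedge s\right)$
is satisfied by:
  {q: True, s: False}
  {s: True, q: False}


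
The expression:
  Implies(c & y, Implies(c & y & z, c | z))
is always true.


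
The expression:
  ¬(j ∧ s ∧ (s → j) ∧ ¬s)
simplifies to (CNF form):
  True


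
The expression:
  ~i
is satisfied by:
  {i: False}


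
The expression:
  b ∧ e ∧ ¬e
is never true.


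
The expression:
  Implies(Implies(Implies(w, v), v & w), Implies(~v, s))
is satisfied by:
  {v: True, s: True, w: False}
  {v: True, w: False, s: False}
  {s: True, w: False, v: False}
  {s: False, w: False, v: False}
  {v: True, s: True, w: True}
  {v: True, w: True, s: False}
  {s: True, w: True, v: False}


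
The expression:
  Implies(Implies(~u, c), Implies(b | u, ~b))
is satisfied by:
  {u: False, b: False, c: False}
  {c: True, u: False, b: False}
  {u: True, c: False, b: False}
  {c: True, u: True, b: False}
  {b: True, c: False, u: False}


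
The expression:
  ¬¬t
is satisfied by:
  {t: True}


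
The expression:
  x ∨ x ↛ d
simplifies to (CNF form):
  x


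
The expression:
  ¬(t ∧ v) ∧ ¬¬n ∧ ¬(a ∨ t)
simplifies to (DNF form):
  n ∧ ¬a ∧ ¬t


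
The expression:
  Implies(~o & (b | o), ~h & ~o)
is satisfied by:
  {o: True, h: False, b: False}
  {h: False, b: False, o: False}
  {b: True, o: True, h: False}
  {b: True, h: False, o: False}
  {o: True, h: True, b: False}
  {h: True, o: False, b: False}
  {b: True, h: True, o: True}


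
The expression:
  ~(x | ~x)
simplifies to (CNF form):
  False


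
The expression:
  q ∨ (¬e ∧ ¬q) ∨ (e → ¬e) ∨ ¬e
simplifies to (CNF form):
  q ∨ ¬e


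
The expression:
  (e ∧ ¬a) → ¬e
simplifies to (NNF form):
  a ∨ ¬e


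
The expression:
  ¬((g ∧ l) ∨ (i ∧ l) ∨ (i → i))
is never true.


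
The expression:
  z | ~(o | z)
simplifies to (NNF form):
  z | ~o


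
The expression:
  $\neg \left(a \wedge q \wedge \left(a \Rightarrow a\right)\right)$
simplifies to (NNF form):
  $\neg a \vee \neg q$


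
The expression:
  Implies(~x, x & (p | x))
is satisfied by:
  {x: True}


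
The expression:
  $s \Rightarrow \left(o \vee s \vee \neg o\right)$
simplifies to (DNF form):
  $\text{True}$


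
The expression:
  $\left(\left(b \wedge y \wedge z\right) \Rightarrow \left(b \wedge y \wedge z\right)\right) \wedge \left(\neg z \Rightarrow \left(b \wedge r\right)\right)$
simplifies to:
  $z \vee \left(b \wedge r\right)$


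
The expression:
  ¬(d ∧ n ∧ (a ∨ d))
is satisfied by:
  {d: False, n: False}
  {n: True, d: False}
  {d: True, n: False}


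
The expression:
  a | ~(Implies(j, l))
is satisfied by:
  {a: True, j: True, l: False}
  {a: True, j: False, l: False}
  {a: True, l: True, j: True}
  {a: True, l: True, j: False}
  {j: True, l: False, a: False}


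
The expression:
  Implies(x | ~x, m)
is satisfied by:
  {m: True}


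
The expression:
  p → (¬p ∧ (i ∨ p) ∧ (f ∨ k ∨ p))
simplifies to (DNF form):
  ¬p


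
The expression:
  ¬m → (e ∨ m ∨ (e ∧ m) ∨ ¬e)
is always true.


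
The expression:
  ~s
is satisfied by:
  {s: False}


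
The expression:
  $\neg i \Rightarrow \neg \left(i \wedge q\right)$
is always true.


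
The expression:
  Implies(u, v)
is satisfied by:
  {v: True, u: False}
  {u: False, v: False}
  {u: True, v: True}


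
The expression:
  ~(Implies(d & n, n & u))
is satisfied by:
  {d: True, n: True, u: False}


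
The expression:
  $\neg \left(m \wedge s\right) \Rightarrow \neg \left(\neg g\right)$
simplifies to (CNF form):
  $\left(g \vee m\right) \wedge \left(g \vee s\right)$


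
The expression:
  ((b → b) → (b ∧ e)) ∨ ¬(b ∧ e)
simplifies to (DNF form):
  True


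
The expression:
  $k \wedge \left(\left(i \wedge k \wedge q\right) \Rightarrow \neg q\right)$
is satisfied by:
  {k: True, q: False, i: False}
  {k: True, i: True, q: False}
  {k: True, q: True, i: False}


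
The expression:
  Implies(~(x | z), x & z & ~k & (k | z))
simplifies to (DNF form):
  x | z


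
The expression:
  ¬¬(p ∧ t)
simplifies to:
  p ∧ t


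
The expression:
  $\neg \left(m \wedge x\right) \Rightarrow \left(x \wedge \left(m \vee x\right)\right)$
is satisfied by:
  {x: True}


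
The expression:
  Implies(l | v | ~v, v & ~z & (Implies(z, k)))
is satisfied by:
  {v: True, z: False}


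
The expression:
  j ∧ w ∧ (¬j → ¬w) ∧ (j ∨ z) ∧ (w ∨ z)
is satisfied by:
  {j: True, w: True}


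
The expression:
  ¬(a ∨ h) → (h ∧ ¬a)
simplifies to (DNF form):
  a ∨ h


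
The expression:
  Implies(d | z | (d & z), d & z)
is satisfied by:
  {z: False, d: False}
  {d: True, z: True}


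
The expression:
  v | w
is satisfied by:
  {v: True, w: True}
  {v: True, w: False}
  {w: True, v: False}


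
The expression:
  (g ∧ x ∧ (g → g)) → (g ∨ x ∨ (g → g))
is always true.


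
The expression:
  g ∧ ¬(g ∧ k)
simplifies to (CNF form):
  g ∧ ¬k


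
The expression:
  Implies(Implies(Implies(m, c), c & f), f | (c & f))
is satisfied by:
  {c: True, f: True, m: False}
  {c: True, f: False, m: False}
  {f: True, c: False, m: False}
  {c: False, f: False, m: False}
  {c: True, m: True, f: True}
  {c: True, m: True, f: False}
  {m: True, f: True, c: False}


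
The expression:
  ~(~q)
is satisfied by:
  {q: True}


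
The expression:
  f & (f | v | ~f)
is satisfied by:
  {f: True}


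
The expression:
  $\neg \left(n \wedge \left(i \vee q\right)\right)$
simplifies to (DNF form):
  $\left(\neg i \wedge \neg q\right) \vee \neg n$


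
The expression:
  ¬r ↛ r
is always true.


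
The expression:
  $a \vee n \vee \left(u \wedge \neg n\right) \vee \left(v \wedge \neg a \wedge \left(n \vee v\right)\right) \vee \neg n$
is always true.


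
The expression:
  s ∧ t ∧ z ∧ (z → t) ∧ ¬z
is never true.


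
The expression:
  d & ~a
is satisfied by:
  {d: True, a: False}


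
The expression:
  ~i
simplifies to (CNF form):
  ~i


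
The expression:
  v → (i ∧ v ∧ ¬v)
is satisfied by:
  {v: False}


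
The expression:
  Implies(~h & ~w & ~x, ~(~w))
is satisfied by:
  {h: True, x: True, w: True}
  {h: True, x: True, w: False}
  {h: True, w: True, x: False}
  {h: True, w: False, x: False}
  {x: True, w: True, h: False}
  {x: True, w: False, h: False}
  {w: True, x: False, h: False}


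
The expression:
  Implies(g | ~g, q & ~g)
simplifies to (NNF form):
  q & ~g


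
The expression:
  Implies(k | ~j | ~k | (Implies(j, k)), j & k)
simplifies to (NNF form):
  j & k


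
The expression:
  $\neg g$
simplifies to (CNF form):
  $\neg g$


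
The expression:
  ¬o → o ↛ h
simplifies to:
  o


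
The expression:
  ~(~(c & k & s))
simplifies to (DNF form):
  c & k & s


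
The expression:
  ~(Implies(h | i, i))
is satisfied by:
  {h: True, i: False}


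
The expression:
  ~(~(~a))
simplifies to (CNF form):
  ~a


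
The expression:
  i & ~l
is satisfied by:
  {i: True, l: False}


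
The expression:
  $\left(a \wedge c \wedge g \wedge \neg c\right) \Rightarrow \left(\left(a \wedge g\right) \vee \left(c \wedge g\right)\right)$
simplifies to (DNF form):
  $\text{True}$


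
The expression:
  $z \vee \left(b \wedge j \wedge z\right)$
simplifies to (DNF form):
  $z$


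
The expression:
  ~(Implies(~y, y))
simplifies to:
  ~y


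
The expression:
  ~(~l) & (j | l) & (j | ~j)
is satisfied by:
  {l: True}


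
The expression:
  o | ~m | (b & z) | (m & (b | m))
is always true.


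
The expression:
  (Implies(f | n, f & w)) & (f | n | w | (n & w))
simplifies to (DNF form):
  (f & w) | (w & ~n)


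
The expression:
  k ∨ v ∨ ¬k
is always true.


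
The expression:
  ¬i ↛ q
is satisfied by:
  {q: True, i: False}
  {i: False, q: False}
  {i: True, q: True}


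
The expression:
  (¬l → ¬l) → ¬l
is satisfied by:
  {l: False}


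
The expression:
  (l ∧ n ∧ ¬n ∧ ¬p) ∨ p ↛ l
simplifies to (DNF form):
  p ∧ ¬l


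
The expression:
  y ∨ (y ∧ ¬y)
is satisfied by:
  {y: True}


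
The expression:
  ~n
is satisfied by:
  {n: False}


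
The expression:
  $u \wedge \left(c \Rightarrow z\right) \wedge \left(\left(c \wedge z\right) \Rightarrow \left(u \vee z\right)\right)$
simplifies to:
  $u \wedge \left(z \vee \neg c\right)$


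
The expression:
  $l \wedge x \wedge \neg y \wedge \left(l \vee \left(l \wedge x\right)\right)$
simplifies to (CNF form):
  $l \wedge x \wedge \neg y$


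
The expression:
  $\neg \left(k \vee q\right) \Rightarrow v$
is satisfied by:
  {k: True, q: True, v: True}
  {k: True, q: True, v: False}
  {k: True, v: True, q: False}
  {k: True, v: False, q: False}
  {q: True, v: True, k: False}
  {q: True, v: False, k: False}
  {v: True, q: False, k: False}


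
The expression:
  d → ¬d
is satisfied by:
  {d: False}


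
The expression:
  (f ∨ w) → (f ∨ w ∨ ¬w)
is always true.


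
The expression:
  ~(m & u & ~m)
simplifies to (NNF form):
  True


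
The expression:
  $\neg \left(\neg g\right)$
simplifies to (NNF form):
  $g$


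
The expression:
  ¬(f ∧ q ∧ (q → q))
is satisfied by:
  {q: False, f: False}
  {f: True, q: False}
  {q: True, f: False}


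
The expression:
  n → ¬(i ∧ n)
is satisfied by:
  {n: False, i: False}
  {i: True, n: False}
  {n: True, i: False}


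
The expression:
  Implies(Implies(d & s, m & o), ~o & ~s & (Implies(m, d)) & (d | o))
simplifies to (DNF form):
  (d & ~o) | (d & s & ~m) | (d & s & ~o) | (d & ~m & ~o)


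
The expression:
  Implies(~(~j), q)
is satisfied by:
  {q: True, j: False}
  {j: False, q: False}
  {j: True, q: True}


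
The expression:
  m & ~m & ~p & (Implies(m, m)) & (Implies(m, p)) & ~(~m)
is never true.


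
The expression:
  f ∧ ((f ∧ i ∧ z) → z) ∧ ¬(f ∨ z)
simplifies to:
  False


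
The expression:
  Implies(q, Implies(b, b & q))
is always true.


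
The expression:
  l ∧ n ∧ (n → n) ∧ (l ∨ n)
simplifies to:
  l ∧ n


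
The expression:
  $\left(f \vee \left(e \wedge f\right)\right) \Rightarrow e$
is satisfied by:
  {e: True, f: False}
  {f: False, e: False}
  {f: True, e: True}


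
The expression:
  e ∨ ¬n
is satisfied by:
  {e: True, n: False}
  {n: False, e: False}
  {n: True, e: True}


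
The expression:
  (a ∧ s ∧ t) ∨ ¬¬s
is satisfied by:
  {s: True}


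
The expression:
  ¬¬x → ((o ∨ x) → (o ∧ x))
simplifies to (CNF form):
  o ∨ ¬x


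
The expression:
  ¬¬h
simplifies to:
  h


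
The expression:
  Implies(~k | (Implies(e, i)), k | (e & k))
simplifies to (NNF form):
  k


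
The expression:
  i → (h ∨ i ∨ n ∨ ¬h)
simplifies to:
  True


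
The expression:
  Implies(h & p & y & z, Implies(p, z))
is always true.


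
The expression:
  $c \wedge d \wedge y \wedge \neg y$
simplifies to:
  $\text{False}$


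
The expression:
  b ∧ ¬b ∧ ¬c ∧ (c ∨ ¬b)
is never true.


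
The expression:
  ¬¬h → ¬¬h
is always true.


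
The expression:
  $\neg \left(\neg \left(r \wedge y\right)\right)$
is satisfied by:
  {r: True, y: True}


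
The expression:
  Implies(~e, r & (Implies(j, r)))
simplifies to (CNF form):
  e | r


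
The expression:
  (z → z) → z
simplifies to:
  z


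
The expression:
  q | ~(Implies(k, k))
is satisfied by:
  {q: True}


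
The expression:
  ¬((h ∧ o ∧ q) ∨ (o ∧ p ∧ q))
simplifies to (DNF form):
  (¬h ∧ ¬p) ∨ ¬o ∨ ¬q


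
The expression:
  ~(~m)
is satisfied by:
  {m: True}


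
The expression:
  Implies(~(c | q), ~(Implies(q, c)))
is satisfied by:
  {q: True, c: True}
  {q: True, c: False}
  {c: True, q: False}


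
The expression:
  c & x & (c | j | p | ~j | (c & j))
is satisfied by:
  {c: True, x: True}


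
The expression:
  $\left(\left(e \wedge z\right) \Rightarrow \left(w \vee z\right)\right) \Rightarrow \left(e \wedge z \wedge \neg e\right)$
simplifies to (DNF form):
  $\text{False}$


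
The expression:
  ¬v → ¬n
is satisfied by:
  {v: True, n: False}
  {n: False, v: False}
  {n: True, v: True}


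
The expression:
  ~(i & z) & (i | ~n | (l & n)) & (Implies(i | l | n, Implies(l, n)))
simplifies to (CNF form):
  (n | ~l) & (~i | ~z) & (i | l | ~n)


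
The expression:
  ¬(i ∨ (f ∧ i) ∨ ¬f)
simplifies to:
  f ∧ ¬i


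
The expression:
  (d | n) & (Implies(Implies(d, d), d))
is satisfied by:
  {d: True}


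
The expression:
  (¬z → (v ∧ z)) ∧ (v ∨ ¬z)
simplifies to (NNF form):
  v ∧ z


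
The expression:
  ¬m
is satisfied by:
  {m: False}


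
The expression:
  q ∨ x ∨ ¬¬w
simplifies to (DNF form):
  q ∨ w ∨ x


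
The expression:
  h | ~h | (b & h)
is always true.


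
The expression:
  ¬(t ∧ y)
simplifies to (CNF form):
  ¬t ∨ ¬y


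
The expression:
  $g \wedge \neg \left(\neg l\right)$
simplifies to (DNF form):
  $g \wedge l$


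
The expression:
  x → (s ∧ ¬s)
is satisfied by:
  {x: False}


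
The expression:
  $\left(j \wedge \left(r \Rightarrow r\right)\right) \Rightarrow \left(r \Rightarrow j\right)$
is always true.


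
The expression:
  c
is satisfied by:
  {c: True}


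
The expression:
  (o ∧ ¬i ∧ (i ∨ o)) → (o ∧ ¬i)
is always true.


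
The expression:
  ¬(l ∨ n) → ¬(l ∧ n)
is always true.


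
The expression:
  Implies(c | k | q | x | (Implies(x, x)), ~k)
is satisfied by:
  {k: False}


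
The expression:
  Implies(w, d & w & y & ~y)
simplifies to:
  ~w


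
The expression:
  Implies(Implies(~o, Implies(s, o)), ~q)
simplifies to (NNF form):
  ~q | (s & ~o)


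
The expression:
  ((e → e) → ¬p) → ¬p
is always true.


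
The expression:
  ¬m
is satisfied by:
  {m: False}


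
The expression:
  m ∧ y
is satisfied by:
  {m: True, y: True}


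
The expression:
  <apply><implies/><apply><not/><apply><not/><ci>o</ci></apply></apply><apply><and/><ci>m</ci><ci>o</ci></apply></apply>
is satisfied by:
  {m: True, o: False}
  {o: False, m: False}
  {o: True, m: True}


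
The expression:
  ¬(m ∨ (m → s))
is never true.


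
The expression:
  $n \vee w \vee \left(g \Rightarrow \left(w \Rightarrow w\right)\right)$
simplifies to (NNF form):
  $\text{True}$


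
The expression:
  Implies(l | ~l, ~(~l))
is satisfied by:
  {l: True}


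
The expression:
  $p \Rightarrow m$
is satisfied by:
  {m: True, p: False}
  {p: False, m: False}
  {p: True, m: True}


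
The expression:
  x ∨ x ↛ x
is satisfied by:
  {x: True}


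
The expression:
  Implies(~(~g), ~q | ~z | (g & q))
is always true.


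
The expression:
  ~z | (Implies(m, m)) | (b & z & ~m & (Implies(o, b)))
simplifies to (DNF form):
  True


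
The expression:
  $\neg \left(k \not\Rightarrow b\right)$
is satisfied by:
  {b: True, k: False}
  {k: False, b: False}
  {k: True, b: True}


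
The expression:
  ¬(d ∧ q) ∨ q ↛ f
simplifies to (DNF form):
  ¬d ∨ ¬f ∨ ¬q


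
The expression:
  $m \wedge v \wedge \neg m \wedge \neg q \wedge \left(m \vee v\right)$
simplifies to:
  $\text{False}$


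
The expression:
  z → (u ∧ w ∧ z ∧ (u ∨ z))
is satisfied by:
  {u: True, w: True, z: False}
  {u: True, w: False, z: False}
  {w: True, u: False, z: False}
  {u: False, w: False, z: False}
  {z: True, u: True, w: True}


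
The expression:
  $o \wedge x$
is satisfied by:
  {x: True, o: True}


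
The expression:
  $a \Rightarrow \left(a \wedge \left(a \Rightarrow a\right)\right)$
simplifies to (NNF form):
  $\text{True}$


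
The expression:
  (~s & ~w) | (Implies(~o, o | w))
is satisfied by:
  {o: True, w: True, s: False}
  {o: True, s: False, w: False}
  {w: True, s: False, o: False}
  {w: False, s: False, o: False}
  {o: True, w: True, s: True}
  {o: True, s: True, w: False}
  {w: True, s: True, o: False}


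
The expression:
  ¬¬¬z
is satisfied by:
  {z: False}


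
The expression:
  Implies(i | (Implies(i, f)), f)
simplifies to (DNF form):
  f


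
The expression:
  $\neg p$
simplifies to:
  $\neg p$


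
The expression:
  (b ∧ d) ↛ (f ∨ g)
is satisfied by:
  {b: True, d: True, g: False, f: False}


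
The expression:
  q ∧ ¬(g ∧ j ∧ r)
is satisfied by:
  {q: True, g: False, r: False, j: False}
  {j: True, q: True, g: False, r: False}
  {r: True, q: True, g: False, j: False}
  {j: True, r: True, q: True, g: False}
  {g: True, q: True, j: False, r: False}
  {j: True, g: True, q: True, r: False}
  {r: True, g: True, q: True, j: False}


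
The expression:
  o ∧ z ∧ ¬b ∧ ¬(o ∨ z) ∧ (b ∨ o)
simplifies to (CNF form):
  False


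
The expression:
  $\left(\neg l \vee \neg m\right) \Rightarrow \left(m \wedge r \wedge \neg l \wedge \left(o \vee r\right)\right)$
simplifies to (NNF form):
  $m \wedge \left(l \vee r\right)$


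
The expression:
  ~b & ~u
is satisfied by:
  {u: False, b: False}


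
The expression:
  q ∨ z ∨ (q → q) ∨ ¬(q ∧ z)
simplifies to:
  True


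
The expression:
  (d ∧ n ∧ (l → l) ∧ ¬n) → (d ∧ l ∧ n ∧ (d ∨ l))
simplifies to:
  True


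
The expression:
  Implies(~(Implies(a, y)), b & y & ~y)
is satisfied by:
  {y: True, a: False}
  {a: False, y: False}
  {a: True, y: True}


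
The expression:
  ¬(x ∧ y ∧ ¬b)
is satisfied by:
  {b: True, y: False, x: False}
  {y: False, x: False, b: False}
  {b: True, x: True, y: False}
  {x: True, y: False, b: False}
  {b: True, y: True, x: False}
  {y: True, b: False, x: False}
  {b: True, x: True, y: True}


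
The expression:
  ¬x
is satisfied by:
  {x: False}


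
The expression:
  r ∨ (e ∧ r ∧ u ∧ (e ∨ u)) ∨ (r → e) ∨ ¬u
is always true.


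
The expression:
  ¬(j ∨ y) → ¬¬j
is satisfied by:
  {y: True, j: True}
  {y: True, j: False}
  {j: True, y: False}


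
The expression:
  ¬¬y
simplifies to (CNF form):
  y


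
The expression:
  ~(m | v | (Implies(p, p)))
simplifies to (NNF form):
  False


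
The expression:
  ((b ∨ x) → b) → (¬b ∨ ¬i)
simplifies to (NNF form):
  ¬b ∨ ¬i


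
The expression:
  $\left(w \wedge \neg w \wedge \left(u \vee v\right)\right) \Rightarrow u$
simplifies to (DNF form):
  $\text{True}$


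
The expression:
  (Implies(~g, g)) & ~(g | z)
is never true.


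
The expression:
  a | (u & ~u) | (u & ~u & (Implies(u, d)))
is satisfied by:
  {a: True}


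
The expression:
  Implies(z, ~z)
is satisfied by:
  {z: False}


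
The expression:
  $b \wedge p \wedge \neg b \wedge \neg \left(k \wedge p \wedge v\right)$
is never true.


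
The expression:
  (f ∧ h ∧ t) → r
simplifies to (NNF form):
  r ∨ ¬f ∨ ¬h ∨ ¬t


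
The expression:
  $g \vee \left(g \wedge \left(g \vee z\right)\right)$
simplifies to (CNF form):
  $g$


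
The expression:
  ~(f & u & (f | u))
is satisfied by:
  {u: False, f: False}
  {f: True, u: False}
  {u: True, f: False}


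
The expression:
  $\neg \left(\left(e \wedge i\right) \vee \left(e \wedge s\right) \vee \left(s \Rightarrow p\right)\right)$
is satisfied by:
  {s: True, e: False, p: False}


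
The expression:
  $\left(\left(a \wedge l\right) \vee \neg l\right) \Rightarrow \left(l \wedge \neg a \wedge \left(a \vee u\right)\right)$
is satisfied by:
  {l: True, a: False}


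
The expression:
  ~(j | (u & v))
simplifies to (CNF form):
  ~j & (~u | ~v)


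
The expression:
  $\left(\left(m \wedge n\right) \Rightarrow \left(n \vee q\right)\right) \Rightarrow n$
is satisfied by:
  {n: True}


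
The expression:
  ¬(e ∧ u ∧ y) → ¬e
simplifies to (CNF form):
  (u ∨ ¬e) ∧ (y ∨ ¬e)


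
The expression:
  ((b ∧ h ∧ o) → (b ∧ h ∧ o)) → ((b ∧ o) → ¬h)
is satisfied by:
  {h: False, o: False, b: False}
  {b: True, h: False, o: False}
  {o: True, h: False, b: False}
  {b: True, o: True, h: False}
  {h: True, b: False, o: False}
  {b: True, h: True, o: False}
  {o: True, h: True, b: False}


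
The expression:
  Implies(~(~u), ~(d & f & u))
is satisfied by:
  {u: False, d: False, f: False}
  {f: True, u: False, d: False}
  {d: True, u: False, f: False}
  {f: True, d: True, u: False}
  {u: True, f: False, d: False}
  {f: True, u: True, d: False}
  {d: True, u: True, f: False}


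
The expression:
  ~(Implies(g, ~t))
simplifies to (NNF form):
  g & t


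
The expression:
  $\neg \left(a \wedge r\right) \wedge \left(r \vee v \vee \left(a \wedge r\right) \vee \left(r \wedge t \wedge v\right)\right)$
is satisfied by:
  {v: True, a: False, r: False}
  {r: True, v: True, a: False}
  {r: True, v: False, a: False}
  {a: True, v: True, r: False}


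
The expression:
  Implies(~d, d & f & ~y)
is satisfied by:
  {d: True}


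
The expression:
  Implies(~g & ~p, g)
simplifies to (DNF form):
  g | p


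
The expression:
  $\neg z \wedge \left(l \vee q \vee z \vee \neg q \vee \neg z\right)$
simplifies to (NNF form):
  $\neg z$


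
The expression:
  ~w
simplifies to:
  ~w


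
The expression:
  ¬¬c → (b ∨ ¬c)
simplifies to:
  b ∨ ¬c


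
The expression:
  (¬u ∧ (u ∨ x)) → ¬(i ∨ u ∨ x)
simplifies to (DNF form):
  u ∨ ¬x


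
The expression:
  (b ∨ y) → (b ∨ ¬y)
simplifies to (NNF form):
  b ∨ ¬y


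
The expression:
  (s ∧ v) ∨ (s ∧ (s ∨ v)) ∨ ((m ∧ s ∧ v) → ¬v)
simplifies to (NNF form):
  True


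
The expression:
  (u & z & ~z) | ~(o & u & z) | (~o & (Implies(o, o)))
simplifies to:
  ~o | ~u | ~z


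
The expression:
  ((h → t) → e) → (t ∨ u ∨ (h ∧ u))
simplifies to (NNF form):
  t ∨ u ∨ (¬e ∧ ¬h)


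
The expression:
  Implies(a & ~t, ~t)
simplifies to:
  True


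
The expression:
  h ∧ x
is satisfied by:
  {h: True, x: True}


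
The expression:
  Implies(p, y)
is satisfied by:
  {y: True, p: False}
  {p: False, y: False}
  {p: True, y: True}


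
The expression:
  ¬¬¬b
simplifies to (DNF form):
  ¬b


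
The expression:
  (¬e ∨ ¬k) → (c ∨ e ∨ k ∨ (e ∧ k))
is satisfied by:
  {c: True, k: True, e: True}
  {c: True, k: True, e: False}
  {c: True, e: True, k: False}
  {c: True, e: False, k: False}
  {k: True, e: True, c: False}
  {k: True, e: False, c: False}
  {e: True, k: False, c: False}


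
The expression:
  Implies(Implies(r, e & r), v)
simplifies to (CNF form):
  (r | v) & (v | ~e)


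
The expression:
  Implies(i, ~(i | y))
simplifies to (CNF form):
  ~i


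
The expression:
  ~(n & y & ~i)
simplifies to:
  i | ~n | ~y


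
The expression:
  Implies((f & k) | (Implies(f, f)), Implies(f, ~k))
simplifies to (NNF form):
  ~f | ~k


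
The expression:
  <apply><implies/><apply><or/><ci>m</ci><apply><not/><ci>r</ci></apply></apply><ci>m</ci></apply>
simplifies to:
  <apply><or/><ci>m</ci><ci>r</ci></apply>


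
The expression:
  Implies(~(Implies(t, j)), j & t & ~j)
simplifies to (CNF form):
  j | ~t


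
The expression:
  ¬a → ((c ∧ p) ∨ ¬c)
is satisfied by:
  {a: True, p: True, c: False}
  {a: True, c: False, p: False}
  {p: True, c: False, a: False}
  {p: False, c: False, a: False}
  {a: True, p: True, c: True}
  {a: True, c: True, p: False}
  {p: True, c: True, a: False}


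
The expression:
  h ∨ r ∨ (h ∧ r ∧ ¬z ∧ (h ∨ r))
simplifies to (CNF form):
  h ∨ r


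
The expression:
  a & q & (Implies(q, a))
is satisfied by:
  {a: True, q: True}


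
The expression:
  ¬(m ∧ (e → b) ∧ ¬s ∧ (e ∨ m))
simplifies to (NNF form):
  s ∨ (e ∧ ¬b) ∨ ¬m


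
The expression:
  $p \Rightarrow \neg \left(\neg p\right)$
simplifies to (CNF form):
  $\text{True}$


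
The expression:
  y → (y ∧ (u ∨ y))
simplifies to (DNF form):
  True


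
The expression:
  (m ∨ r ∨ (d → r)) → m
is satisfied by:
  {m: True, d: True, r: False}
  {m: True, d: False, r: False}
  {r: True, m: True, d: True}
  {r: True, m: True, d: False}
  {d: True, r: False, m: False}


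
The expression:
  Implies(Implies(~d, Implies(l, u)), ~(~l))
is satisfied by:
  {l: True}


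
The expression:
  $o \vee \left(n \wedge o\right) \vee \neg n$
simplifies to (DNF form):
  $o \vee \neg n$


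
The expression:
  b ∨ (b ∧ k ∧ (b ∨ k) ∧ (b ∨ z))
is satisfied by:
  {b: True}


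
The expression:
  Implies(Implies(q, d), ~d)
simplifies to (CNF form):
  ~d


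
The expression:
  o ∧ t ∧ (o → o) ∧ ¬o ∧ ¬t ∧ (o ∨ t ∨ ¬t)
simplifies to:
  False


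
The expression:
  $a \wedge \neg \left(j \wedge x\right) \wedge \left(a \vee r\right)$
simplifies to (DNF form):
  $\left(a \wedge \neg j\right) \vee \left(a \wedge \neg x\right)$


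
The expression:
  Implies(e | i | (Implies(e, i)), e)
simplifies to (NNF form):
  e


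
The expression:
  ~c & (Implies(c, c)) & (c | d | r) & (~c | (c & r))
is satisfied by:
  {r: True, d: True, c: False}
  {r: True, d: False, c: False}
  {d: True, r: False, c: False}


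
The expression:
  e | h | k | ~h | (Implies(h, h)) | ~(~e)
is always true.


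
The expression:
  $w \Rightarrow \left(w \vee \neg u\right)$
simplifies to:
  $\text{True}$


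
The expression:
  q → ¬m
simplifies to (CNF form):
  ¬m ∨ ¬q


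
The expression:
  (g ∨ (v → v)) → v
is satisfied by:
  {v: True}


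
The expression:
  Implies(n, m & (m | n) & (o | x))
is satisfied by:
  {o: True, m: True, x: True, n: False}
  {o: True, m: True, x: False, n: False}
  {m: True, x: True, o: False, n: False}
  {m: True, o: False, x: False, n: False}
  {o: True, x: True, m: False, n: False}
  {o: True, x: False, m: False, n: False}
  {x: True, o: False, m: False, n: False}
  {x: False, o: False, m: False, n: False}
  {n: True, o: True, m: True, x: True}
  {n: True, o: True, m: True, x: False}
  {n: True, m: True, x: True, o: False}


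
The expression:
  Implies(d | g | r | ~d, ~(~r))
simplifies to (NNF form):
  r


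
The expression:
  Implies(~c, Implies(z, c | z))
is always true.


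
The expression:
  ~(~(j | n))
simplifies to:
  j | n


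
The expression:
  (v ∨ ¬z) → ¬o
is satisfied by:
  {z: True, v: False, o: False}
  {v: False, o: False, z: False}
  {z: True, v: True, o: False}
  {v: True, z: False, o: False}
  {o: True, z: True, v: False}


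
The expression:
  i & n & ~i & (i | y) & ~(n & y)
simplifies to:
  False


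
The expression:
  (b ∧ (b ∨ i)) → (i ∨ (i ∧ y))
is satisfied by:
  {i: True, b: False}
  {b: False, i: False}
  {b: True, i: True}


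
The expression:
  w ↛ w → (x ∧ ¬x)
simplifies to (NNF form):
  True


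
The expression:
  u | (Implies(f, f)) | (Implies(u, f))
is always true.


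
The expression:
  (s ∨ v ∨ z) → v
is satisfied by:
  {v: True, s: False, z: False}
  {z: True, v: True, s: False}
  {v: True, s: True, z: False}
  {z: True, v: True, s: True}
  {z: False, s: False, v: False}


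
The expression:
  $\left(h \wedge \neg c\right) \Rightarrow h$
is always true.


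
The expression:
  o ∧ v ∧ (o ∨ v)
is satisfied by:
  {o: True, v: True}


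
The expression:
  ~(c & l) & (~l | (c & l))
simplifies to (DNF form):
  ~l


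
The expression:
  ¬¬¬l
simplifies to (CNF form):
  ¬l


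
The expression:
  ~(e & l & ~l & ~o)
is always true.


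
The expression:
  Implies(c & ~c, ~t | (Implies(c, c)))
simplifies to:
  True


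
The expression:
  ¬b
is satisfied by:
  {b: False}


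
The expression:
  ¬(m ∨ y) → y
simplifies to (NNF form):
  m ∨ y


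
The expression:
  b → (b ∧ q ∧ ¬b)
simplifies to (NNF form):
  ¬b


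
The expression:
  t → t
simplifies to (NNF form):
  True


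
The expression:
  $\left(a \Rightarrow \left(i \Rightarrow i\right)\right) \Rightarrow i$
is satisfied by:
  {i: True}


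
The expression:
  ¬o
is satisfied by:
  {o: False}


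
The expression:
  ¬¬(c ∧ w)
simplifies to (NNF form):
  c ∧ w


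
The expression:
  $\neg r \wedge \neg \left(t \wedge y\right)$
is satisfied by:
  {r: False, t: False, y: False}
  {y: True, r: False, t: False}
  {t: True, r: False, y: False}


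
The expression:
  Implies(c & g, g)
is always true.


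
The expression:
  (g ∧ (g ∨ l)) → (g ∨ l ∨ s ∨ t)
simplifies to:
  True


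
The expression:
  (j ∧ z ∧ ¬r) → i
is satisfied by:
  {i: True, r: True, z: False, j: False}
  {i: True, z: False, r: False, j: False}
  {r: True, i: False, z: False, j: False}
  {i: False, z: False, r: False, j: False}
  {j: True, i: True, r: True, z: False}
  {j: True, i: True, z: False, r: False}
  {j: True, r: True, i: False, z: False}
  {j: True, i: False, z: False, r: False}
  {i: True, z: True, r: True, j: False}
  {i: True, z: True, j: False, r: False}
  {z: True, r: True, j: False, i: False}
  {z: True, j: False, r: False, i: False}
  {i: True, z: True, j: True, r: True}
  {i: True, z: True, j: True, r: False}
  {z: True, j: True, r: True, i: False}


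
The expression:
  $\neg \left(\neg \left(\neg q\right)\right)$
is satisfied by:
  {q: False}


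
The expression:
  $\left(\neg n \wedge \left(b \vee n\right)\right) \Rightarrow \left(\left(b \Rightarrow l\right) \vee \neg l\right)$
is always true.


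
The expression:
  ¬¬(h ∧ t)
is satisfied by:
  {t: True, h: True}


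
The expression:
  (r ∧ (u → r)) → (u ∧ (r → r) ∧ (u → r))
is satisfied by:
  {u: True, r: False}
  {r: False, u: False}
  {r: True, u: True}


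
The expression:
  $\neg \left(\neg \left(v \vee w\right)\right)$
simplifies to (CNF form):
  $v \vee w$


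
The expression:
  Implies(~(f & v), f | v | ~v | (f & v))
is always true.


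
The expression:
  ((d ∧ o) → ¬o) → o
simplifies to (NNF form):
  o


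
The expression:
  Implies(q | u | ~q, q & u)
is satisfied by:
  {u: True, q: True}


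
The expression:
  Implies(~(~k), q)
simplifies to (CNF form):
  q | ~k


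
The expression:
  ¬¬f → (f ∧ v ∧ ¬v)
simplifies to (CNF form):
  ¬f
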